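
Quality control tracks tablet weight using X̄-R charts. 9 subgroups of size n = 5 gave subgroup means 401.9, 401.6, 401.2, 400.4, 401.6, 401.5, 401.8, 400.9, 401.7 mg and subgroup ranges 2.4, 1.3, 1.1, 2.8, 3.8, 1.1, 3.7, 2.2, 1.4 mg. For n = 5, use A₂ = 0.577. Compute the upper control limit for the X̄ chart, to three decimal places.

402.669

X̄̄ = (401.9 + 401.6 + 401.2 + 400.4 + 401.6 + 401.5 + 401.8 + 400.9 + 401.7) / 9 = 3612.6000 / 9 = 401.4000
R̄ = (2.4 + 1.3 + 1.1 + 2.8 + 3.8 + 1.1 + 3.7 + 2.2 + 1.4) / 9 = 19.8000 / 9 = 2.2000
UCL = X̄̄ + A₂·R̄ = 401.4000 + 0.577 × 2.2000 = 402.6694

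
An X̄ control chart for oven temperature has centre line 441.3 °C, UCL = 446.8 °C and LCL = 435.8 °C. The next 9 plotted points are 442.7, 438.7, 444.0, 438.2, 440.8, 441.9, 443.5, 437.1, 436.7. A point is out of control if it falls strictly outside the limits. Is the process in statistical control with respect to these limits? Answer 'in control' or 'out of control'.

in control

All 9 points lie within [435.8, 446.8].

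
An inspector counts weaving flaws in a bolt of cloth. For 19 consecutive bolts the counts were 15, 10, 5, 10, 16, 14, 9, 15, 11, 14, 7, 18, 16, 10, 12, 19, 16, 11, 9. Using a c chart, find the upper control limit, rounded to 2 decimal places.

23.07

c̄ = (15 + 10 + 5 + 10 + 16 + 14 + 9 + 15 + 11 + 14 + 7 + 18 + 16 + 10 + 12 + 19 + 16 + 11 + 9) / 19 = 237 / 19 = 12.4737
UCL = c̄ + 3√c̄ = 12.4737 + 3 × √12.4737 = 12.4737 + 3 × 3.5318 = 23.0691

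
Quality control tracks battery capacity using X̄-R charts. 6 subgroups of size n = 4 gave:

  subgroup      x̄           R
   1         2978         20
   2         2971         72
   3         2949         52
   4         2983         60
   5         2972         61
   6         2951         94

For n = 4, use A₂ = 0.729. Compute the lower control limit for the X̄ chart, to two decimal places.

2923.71

X̄̄ = (2978 + 2971 + 2949 + 2983 + 2972 + 2951) / 6 = 17804.0000 / 6 = 2967.3333
R̄ = (20 + 72 + 52 + 60 + 61 + 94) / 6 = 359.0000 / 6 = 59.8333
LCL = X̄̄ − A₂·R̄ = 2967.3333 − 0.729 × 59.8333 = 2923.7148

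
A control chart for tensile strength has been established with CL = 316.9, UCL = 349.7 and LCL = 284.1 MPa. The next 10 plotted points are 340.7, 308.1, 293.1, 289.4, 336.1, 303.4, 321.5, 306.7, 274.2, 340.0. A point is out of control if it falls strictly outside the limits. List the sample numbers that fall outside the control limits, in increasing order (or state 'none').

9

Compare each point to [284.1, 349.7]: sample 9 = 274.2 < LCL.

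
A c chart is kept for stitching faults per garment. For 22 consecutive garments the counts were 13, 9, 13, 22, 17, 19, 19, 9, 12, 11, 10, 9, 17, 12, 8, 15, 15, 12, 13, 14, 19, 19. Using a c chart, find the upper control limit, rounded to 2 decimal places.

25.16

c̄ = (13 + 9 + 13 + 22 + 17 + 19 + 19 + 9 + 12 + 11 + 10 + 9 + 17 + 12 + 8 + 15 + 15 + 12 + 13 + 14 + 19 + 19) / 22 = 307 / 22 = 13.9545
UCL = c̄ + 3√c̄ = 13.9545 + 3 × √13.9545 = 13.9545 + 3 × 3.7356 = 25.1613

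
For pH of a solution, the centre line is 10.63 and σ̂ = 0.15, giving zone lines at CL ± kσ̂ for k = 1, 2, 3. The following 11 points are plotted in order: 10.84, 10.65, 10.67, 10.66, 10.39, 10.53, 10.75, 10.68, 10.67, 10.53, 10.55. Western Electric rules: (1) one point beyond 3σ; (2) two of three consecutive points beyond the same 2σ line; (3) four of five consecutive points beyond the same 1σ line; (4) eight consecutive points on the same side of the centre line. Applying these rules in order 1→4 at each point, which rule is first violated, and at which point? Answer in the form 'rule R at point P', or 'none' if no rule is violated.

none

Zone of each point (C = within 1σ̂, B = 1σ̂–2σ̂, A = 2σ̂–3σ̂, * = beyond 3σ̂; sign = side of CL): 1:+B, 2:+C, 3:+C, 4:+C, 5:-B, 6:-C, 7:+C, 8:+C, 9:+C, 10:-C, 11:-C
No rule fires across all 11 points.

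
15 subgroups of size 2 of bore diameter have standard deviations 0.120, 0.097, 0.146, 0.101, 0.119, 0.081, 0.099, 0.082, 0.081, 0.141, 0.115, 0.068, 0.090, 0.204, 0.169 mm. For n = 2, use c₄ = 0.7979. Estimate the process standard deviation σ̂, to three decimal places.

0.143

s̄ = (0.120 + 0.097 + 0.146 + 0.101 + 0.119 + 0.081 + 0.099 + 0.082 + 0.081 + 0.141 + 0.115 + 0.068 + 0.090 + 0.204 + 0.169) / 15 = 0.1142
σ̂ = s̄ / c₄ = 0.1142 / 0.7979 = 0.1431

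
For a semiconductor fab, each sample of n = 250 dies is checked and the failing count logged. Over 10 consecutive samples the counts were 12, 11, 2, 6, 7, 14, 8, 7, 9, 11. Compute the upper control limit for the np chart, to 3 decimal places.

17.393

p̄ = Σdᵢ / (k·n) = 87 / (10 × 250) = 0.03480
UCL = np̄ + 3·√(np̄(1−p̄)) = 8.7000 + 3 × √(8.7000×0.96520) = 8.7000 + 3 × 2.8978 = 17.3934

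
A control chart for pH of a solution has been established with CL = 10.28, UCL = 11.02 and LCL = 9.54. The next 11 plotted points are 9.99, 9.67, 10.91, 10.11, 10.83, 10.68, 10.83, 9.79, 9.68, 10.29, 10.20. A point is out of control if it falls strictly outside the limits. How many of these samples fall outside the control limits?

0

All 11 points lie within [9.54, 11.02].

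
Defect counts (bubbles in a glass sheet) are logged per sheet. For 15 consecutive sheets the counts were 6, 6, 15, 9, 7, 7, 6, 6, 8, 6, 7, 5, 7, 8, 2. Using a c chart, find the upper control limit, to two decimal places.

c̄ = (6 + 6 + 15 + 9 + 7 + 7 + 6 + 6 + 8 + 6 + 7 + 5 + 7 + 8 + 2) / 15 = 105 / 15 = 7.0000
UCL = c̄ + 3√c̄ = 7.0000 + 3 × √7.0000 = 7.0000 + 3 × 2.6458 = 14.9373

14.94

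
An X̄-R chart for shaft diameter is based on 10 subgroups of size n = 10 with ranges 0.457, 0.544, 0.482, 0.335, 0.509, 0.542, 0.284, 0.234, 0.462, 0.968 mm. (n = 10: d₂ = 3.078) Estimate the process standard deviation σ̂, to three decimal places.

R̄ = (0.457 + 0.544 + 0.482 + 0.335 + 0.509 + 0.542 + 0.284 + 0.234 + 0.462 + 0.968) / 10 = 0.4817
σ̂ = R̄ / d₂ = 0.4817 / 3.078 = 0.1565

0.156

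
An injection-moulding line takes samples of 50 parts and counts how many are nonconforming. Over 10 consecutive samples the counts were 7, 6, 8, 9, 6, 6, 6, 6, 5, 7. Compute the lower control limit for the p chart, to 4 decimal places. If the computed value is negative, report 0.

p̄ = Σdᵢ / (k·n) = 66 / (10 × 50) = 0.13200
LCL = p̄ − 3·√(p̄(1−p̄)/n) = 0.13200 − 3 × 0.04787 = -0.01161 → 0 (negative, so LCL = 0)

0.0000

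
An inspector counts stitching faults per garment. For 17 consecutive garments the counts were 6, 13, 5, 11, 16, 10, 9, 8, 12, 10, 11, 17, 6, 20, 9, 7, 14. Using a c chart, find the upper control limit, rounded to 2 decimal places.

20.69

c̄ = (6 + 13 + 5 + 11 + 16 + 10 + 9 + 8 + 12 + 10 + 11 + 17 + 6 + 20 + 9 + 7 + 14) / 17 = 184 / 17 = 10.8235
UCL = c̄ + 3√c̄ = 10.8235 + 3 × √10.8235 = 10.8235 + 3 × 3.2899 = 20.6933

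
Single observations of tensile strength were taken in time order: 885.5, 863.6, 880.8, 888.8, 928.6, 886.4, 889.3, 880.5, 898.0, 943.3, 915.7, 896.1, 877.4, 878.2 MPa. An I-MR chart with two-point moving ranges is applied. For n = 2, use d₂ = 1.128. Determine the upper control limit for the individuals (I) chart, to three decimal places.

X̄ = (885.5 + 863.6 + 880.8 + 888.8 + 928.6 + 886.4 + 889.3 + 880.5 + 898.0 + 943.3 + 915.7 + 896.1 + 877.4 + 878.2) / 14 = 893.7286
Moving ranges: 21.9, 17.2, 8.0, 39.8, 42.2, 2.9, 8.8, 17.5, 45.3, 27.6, 19.6, 18.7, 0.8; M̄R̄ = 270.3000 / 13 = 20.7923
UCL = X̄ + 3·M̄R̄/d₂ = 893.7286 + 3 × 20.7923 / 1.128 = 949.0273

949.027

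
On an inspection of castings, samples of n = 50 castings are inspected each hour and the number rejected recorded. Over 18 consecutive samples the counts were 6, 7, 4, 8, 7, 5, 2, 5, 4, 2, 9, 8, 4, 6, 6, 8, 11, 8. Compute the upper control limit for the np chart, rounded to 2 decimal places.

p̄ = Σdᵢ / (k·n) = 110 / (18 × 50) = 0.12222
UCL = np̄ + 3·√(np̄(1−p̄)) = 6.1111 + 3 × √(6.1111×0.87778) = 6.1111 + 3 × 2.3161 = 13.0593

13.06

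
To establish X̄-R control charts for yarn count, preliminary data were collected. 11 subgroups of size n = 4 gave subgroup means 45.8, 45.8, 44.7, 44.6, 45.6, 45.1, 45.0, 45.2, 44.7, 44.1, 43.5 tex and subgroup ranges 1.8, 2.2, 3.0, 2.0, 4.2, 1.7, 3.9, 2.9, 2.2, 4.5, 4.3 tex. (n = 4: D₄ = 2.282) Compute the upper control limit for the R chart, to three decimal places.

6.784

R̄ = (1.8 + 2.2 + 3.0 + 2.0 + 4.2 + 1.7 + 3.9 + 2.9 + 2.2 + 4.5 + 4.3) / 11 = 32.7000 / 11 = 2.9727
UCL_R = D₄·R̄ = 2.282 × 2.9727 = 6.7838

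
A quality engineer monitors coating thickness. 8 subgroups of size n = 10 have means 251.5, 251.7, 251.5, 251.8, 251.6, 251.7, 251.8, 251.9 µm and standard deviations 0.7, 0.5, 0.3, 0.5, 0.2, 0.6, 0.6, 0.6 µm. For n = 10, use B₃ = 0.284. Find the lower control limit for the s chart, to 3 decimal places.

0.142

s̄ = (0.7 + 0.5 + 0.3 + 0.5 + 0.2 + 0.6 + 0.6 + 0.6) / 8 = 0.5000
LCL_s = B₃·s̄ = 0.284 × 0.5000 = 0.1420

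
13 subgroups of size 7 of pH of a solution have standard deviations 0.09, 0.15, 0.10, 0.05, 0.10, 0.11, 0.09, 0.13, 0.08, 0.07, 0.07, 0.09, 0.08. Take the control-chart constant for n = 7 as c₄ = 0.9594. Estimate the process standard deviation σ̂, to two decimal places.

s̄ = (0.09 + 0.15 + 0.10 + 0.05 + 0.10 + 0.11 + 0.09 + 0.13 + 0.08 + 0.07 + 0.07 + 0.09 + 0.08) / 13 = 0.0931
σ̂ = s̄ / c₄ = 0.0931 / 0.9594 = 0.0970

0.10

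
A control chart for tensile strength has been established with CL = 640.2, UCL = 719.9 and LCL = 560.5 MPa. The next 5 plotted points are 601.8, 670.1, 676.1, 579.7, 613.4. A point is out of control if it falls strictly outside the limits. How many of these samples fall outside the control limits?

0

All 5 points lie within [560.5, 719.9].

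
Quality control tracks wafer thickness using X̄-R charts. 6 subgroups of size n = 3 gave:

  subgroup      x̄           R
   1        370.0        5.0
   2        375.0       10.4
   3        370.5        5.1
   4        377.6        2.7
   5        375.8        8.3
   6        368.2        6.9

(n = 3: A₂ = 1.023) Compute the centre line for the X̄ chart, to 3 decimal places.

372.850

X̄̄ = (370.0 + 375.0 + 370.5 + 377.6 + 375.8 + 368.2) / 6 = 2237.1000 / 6 = 372.8500
CL = X̄̄ = 372.8500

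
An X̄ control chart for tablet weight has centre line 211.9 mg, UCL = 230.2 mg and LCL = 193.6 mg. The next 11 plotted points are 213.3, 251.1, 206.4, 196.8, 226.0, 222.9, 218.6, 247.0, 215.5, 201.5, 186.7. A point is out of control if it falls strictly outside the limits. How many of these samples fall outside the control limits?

3

Compare each point to [193.6, 230.2]: sample 2 = 251.1 > UCL; sample 8 = 247.0 > UCL; sample 11 = 186.7 < LCL.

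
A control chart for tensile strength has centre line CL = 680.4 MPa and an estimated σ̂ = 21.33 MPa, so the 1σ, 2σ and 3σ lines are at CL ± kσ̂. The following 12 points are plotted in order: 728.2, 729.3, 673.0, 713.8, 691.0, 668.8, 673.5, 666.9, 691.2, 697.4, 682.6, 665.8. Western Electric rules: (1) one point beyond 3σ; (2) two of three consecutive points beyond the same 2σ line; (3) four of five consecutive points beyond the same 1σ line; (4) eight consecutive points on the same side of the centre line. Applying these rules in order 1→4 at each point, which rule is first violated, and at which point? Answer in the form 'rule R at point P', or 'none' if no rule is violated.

Zone of each point (C = within 1σ̂, B = 1σ̂–2σ̂, A = 2σ̂–3σ̂, * = beyond 3σ̂; sign = side of CL): 1:+A, 2:+A, 3:-C, 4:+B, 5:+C, 6:-C, 7:-C, 8:-C, 9:+C, 10:+C, 11:+C, 12:-C
Rule 2 (two of three consecutive points beyond the same 2σ limit) is satisfied at point 2.

rule 2 at point 2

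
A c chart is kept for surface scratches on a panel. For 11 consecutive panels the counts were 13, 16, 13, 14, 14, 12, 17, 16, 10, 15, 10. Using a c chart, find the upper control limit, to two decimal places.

24.71

c̄ = (13 + 16 + 13 + 14 + 14 + 12 + 17 + 16 + 10 + 15 + 10) / 11 = 150 / 11 = 13.6364
UCL = c̄ + 3√c̄ = 13.6364 + 3 × √13.6364 = 13.6364 + 3 × 3.6927 = 24.7146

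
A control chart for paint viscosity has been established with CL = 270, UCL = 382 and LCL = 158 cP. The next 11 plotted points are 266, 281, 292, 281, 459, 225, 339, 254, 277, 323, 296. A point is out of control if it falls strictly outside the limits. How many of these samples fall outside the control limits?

1

Compare each point to [158, 382]: sample 5 = 459 > UCL.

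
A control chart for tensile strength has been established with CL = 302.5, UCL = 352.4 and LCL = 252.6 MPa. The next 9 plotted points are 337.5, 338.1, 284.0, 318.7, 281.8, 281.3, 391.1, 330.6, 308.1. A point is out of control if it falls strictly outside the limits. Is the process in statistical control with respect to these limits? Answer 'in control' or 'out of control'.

Compare each point to [252.6, 352.4]: sample 7 = 391.1 > UCL.

out of control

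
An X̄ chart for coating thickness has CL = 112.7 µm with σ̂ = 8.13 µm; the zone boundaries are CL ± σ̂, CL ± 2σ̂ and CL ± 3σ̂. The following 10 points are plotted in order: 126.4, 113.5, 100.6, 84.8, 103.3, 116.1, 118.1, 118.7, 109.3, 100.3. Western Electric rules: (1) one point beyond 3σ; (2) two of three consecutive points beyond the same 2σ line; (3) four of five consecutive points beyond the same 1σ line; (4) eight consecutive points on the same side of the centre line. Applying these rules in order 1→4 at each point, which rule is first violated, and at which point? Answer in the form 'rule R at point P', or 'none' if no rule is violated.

Zone of each point (C = within 1σ̂, B = 1σ̂–2σ̂, A = 2σ̂–3σ̂, * = beyond 3σ̂; sign = side of CL): 1:+B, 2:+C, 3:-B, 4:-*, 5:-B, 6:+C, 7:+C, 8:+C, 9:-C, 10:-B
Rule 1 (one point beyond the 3σ limits) is satisfied at point 4.

rule 1 at point 4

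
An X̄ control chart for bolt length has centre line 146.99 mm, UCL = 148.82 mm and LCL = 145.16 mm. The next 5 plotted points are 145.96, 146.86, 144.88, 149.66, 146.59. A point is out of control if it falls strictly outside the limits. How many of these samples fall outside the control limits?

Compare each point to [145.16, 148.82]: sample 3 = 144.88 < LCL; sample 4 = 149.66 > UCL.

2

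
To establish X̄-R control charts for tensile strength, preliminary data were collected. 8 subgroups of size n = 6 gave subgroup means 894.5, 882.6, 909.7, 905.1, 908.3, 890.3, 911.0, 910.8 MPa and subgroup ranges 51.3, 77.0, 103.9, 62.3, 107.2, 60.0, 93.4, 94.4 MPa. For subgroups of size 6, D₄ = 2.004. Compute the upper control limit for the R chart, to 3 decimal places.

R̄ = (51.3 + 77.0 + 103.9 + 62.3 + 107.2 + 60.0 + 93.4 + 94.4) / 8 = 649.5000 / 8 = 81.1875
UCL_R = D₄·R̄ = 2.004 × 81.1875 = 162.6997

162.700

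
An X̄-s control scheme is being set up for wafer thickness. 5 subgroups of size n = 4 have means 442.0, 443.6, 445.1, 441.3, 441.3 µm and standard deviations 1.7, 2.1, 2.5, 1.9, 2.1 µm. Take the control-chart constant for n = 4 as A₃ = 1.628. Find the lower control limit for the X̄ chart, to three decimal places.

X̄̄ = (442.0 + 443.6 + 445.1 + 441.3 + 441.3) / 5 = 442.6600
s̄ = (1.7 + 2.1 + 2.5 + 1.9 + 2.1) / 5 = 2.0600
LCL = X̄̄ − A₃·s̄ = 442.6600 − 1.628 × 2.0600 = 439.3063

439.306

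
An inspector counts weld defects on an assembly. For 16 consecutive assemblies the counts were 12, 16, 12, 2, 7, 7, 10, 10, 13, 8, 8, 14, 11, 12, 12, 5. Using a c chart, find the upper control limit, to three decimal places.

c̄ = (12 + 16 + 12 + 2 + 7 + 7 + 10 + 10 + 13 + 8 + 8 + 14 + 11 + 12 + 12 + 5) / 16 = 159 / 16 = 9.9375
UCL = c̄ + 3√c̄ = 9.9375 + 3 × √9.9375 = 9.9375 + 3 × 3.1524 = 19.3946

19.395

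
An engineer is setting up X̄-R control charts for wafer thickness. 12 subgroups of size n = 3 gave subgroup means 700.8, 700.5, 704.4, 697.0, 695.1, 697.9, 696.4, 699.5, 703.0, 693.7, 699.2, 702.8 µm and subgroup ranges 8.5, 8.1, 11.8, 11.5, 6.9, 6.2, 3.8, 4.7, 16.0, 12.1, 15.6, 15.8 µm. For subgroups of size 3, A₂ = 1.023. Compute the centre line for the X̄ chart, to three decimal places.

X̄̄ = (700.8 + 700.5 + 704.4 + 697.0 + 695.1 + 697.9 + 696.4 + 699.5 + 703.0 + 693.7 + 699.2 + 702.8) / 12 = 8390.3000 / 12 = 699.1917
CL = X̄̄ = 699.1917

699.192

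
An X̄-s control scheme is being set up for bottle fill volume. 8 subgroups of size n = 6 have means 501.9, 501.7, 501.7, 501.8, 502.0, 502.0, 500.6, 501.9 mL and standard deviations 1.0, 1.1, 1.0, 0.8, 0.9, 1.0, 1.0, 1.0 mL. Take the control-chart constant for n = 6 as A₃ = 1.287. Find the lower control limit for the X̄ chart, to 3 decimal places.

500.445

X̄̄ = (501.9 + 501.7 + 501.7 + 501.8 + 502.0 + 502.0 + 500.6 + 501.9) / 8 = 501.7000
s̄ = (1.0 + 1.1 + 1.0 + 0.8 + 0.9 + 1.0 + 1.0 + 1.0) / 8 = 0.9750
LCL = X̄̄ − A₃·s̄ = 501.7000 − 1.287 × 0.9750 = 500.4452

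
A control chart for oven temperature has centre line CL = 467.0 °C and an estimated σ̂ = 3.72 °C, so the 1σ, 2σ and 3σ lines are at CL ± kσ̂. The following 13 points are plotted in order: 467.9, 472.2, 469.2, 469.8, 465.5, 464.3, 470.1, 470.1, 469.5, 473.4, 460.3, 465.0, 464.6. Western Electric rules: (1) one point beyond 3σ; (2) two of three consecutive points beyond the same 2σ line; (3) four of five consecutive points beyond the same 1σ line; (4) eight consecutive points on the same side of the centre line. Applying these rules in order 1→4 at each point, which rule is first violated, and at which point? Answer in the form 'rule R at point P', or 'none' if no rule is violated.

none

Zone of each point (C = within 1σ̂, B = 1σ̂–2σ̂, A = 2σ̂–3σ̂, * = beyond 3σ̂; sign = side of CL): 1:+C, 2:+B, 3:+C, 4:+C, 5:-C, 6:-C, 7:+C, 8:+C, 9:+C, 10:+B, 11:-B, 12:-C, 13:-C
No rule fires across all 13 points.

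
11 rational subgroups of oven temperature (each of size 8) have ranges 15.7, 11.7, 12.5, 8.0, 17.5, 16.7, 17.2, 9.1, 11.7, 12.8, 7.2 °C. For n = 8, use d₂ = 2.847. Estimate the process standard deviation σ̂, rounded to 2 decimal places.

R̄ = (15.7 + 11.7 + 12.5 + 8.0 + 17.5 + 16.7 + 17.2 + 9.1 + 11.7 + 12.8 + 7.2) / 11 = 12.7364
σ̂ = R̄ / d₂ = 12.7364 / 2.847 = 4.4736

4.47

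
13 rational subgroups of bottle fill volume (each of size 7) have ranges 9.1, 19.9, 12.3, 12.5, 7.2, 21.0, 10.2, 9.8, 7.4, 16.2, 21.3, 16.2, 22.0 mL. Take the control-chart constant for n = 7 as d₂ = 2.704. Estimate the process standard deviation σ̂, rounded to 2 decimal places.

R̄ = (9.1 + 19.9 + 12.3 + 12.5 + 7.2 + 21.0 + 10.2 + 9.8 + 7.4 + 16.2 + 21.3 + 16.2 + 22.0) / 13 = 14.2385
σ̂ = R̄ / d₂ = 14.2385 / 2.704 = 5.2657

5.27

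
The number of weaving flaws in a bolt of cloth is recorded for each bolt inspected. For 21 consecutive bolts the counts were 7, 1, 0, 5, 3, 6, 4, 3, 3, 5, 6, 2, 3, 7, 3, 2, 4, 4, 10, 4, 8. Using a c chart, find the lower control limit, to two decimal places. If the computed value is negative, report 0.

c̄ = (7 + 1 + 0 + 5 + 3 + 6 + 4 + 3 + 3 + 5 + 6 + 2 + 3 + 7 + 3 + 2 + 4 + 4 + 10 + 4 + 8) / 21 = 90 / 21 = 4.2857
LCL = c̄ − 3√c̄ = 4.2857 − 3 × 2.0702 = -1.9249 → 0 (cannot be negative)

0.00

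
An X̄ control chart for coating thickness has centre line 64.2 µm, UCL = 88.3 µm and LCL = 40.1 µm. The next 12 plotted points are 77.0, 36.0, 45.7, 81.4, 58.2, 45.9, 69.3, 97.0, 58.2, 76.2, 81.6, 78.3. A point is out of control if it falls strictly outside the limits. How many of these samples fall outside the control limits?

2

Compare each point to [40.1, 88.3]: sample 2 = 36.0 < LCL; sample 8 = 97.0 > UCL.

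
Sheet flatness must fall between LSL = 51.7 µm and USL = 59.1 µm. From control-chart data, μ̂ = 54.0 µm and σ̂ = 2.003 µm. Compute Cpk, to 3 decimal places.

Cpu = (USL − μ̂) / (3σ̂) = (59.1 − 54.0) / (3 × 2.003) = 0.8487; Cpl = (μ̂ − LSL) / (3σ̂) = (54.0 − 51.7) / (3 × 2.003) = 0.3828; Cpk = min(Cpu, Cpl) = 0.3828

0.383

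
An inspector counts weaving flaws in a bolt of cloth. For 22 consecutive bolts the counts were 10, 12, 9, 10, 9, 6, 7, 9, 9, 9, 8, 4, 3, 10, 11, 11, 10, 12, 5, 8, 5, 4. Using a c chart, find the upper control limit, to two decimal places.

16.83

c̄ = (10 + 12 + 9 + 10 + 9 + 6 + 7 + 9 + 9 + 9 + 8 + 4 + 3 + 10 + 11 + 11 + 10 + 12 + 5 + 8 + 5 + 4) / 22 = 181 / 22 = 8.2273
UCL = c̄ + 3√c̄ = 8.2273 + 3 × √8.2273 = 8.2273 + 3 × 2.8683 = 16.8322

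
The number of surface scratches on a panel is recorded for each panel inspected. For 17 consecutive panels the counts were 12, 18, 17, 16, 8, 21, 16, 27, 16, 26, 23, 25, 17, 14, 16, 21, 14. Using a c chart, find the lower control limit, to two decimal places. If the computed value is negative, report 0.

c̄ = (12 + 18 + 17 + 16 + 8 + 21 + 16 + 27 + 16 + 26 + 23 + 25 + 17 + 14 + 16 + 21 + 14) / 17 = 307 / 17 = 18.0588
LCL = c̄ − 3√c̄ = 18.0588 − 3 × 4.2496 = 5.3101

5.31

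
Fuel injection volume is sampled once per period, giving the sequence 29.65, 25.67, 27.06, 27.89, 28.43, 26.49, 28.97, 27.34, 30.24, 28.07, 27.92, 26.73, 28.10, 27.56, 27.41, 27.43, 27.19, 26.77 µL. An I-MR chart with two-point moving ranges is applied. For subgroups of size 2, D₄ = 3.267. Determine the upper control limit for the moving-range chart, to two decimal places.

Moving ranges: 3.98, 1.39, 0.83, 0.54, 1.94, 2.48, 1.63, 2.90, 2.17, 0.15, 1.19, 1.37, 0.54, 0.15, 0.02, 0.24, 0.42; M̄R̄ = 21.9400 / 17 = 1.2906
UCL_MR = D₄·M̄R̄ = 3.267 × 1.2906 = 4.2164

4.22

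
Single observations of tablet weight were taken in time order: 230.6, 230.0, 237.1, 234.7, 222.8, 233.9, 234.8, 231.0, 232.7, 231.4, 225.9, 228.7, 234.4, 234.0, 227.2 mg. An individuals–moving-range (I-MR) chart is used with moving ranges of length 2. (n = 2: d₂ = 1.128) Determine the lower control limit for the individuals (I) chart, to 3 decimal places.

219.502

X̄ = (230.6 + 230.0 + 237.1 + 234.7 + 222.8 + 233.9 + 234.8 + 231.0 + 232.7 + 231.4 + 225.9 + 228.7 + 234.4 + 234.0 + 227.2) / 15 = 231.2800
Moving ranges: 0.6, 7.1, 2.4, 11.9, 11.1, 0.9, 3.8, 1.7, 1.3, 5.5, 2.8, 5.7, 0.4, 6.8; M̄R̄ = 62.0000 / 14 = 4.4286
LCL = X̄ − 3·M̄R̄/d₂ = 231.2800 − 3 × 4.4286 / 1.128 = 219.5019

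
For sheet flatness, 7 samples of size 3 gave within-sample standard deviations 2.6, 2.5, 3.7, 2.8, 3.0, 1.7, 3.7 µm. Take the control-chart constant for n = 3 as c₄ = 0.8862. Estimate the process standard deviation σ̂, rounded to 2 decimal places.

3.22

s̄ = (2.6 + 2.5 + 3.7 + 2.8 + 3.0 + 1.7 + 3.7) / 7 = 2.8571
σ̂ = s̄ / c₄ = 2.8571 / 0.8862 = 3.2240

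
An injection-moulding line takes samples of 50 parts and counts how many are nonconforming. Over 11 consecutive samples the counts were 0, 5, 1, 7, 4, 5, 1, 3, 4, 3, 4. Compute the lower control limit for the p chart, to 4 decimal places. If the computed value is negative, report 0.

p̄ = Σdᵢ / (k·n) = 37 / (11 × 50) = 0.06727
LCL = p̄ − 3·√(p̄(1−p̄)/n) = 0.06727 − 3 × 0.03543 = -0.03900 → 0 (negative, so LCL = 0)

0.0000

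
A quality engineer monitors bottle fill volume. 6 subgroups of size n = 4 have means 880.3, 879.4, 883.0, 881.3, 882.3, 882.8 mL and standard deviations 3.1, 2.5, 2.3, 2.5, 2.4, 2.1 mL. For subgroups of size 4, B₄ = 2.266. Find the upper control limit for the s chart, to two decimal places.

5.63

s̄ = (3.1 + 2.5 + 2.3 + 2.5 + 2.4 + 2.1) / 6 = 2.4833
UCL_s = B₄·s̄ = 2.266 × 2.4833 = 5.6272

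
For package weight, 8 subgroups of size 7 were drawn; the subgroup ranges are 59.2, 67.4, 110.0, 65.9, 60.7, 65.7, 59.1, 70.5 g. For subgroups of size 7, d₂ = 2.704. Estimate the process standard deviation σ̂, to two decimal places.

R̄ = (59.2 + 67.4 + 110.0 + 65.9 + 60.7 + 65.7 + 59.1 + 70.5) / 8 = 69.8125
σ̂ = R̄ / d₂ = 69.8125 / 2.704 = 25.8182

25.82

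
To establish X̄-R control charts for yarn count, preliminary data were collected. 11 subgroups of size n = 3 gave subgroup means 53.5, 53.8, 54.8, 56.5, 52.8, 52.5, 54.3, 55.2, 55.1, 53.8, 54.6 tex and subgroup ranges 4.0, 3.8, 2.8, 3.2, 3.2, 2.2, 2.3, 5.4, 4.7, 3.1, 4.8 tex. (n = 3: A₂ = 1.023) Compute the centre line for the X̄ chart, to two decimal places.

54.26

X̄̄ = (53.5 + 53.8 + 54.8 + 56.5 + 52.8 + 52.5 + 54.3 + 55.2 + 55.1 + 53.8 + 54.6) / 11 = 596.9000 / 11 = 54.2636
CL = X̄̄ = 54.2636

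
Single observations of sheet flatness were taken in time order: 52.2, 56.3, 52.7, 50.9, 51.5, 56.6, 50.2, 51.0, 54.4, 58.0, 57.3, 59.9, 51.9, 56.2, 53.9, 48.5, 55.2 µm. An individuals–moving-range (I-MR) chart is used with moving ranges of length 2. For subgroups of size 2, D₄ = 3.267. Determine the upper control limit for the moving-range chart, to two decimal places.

12.13

Moving ranges: 4.1, 3.6, 1.8, 0.6, 5.1, 6.4, 0.8, 3.4, 3.6, 0.7, 2.6, 8.0, 4.3, 2.3, 5.4, 6.7; M̄R̄ = 59.4000 / 16 = 3.7125
UCL_MR = D₄·M̄R̄ = 3.267 × 3.7125 = 12.1287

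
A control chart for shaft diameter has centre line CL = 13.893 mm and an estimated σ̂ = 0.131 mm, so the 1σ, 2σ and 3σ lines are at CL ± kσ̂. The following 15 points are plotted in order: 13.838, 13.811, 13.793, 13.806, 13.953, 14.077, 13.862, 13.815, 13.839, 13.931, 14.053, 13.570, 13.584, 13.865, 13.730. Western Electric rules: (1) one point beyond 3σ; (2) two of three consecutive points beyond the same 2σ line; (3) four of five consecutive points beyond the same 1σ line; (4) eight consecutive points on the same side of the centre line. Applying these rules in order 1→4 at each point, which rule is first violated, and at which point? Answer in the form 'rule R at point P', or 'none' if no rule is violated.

Zone of each point (C = within 1σ̂, B = 1σ̂–2σ̂, A = 2σ̂–3σ̂, * = beyond 3σ̂; sign = side of CL): 1:-C, 2:-C, 3:-C, 4:-C, 5:+C, 6:+B, 7:-C, 8:-C, 9:-C, 10:+C, 11:+B, 12:-A, 13:-A, 14:-C, 15:-B
Rule 2 (two of three consecutive points beyond the same 2σ limit) is satisfied at point 13.

rule 2 at point 13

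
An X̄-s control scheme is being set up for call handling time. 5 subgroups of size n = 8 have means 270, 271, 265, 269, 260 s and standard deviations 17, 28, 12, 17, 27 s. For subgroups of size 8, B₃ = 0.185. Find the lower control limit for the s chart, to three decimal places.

3.737

s̄ = (17 + 28 + 12 + 17 + 27) / 5 = 20.2000
LCL_s = B₃·s̄ = 0.185 × 20.2000 = 3.7370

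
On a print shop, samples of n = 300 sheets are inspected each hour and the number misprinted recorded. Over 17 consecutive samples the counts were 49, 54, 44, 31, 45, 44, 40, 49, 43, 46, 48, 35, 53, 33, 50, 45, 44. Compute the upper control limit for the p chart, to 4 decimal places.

p̄ = Σdᵢ / (k·n) = 753 / (17 × 300) = 0.14765
UCL = p̄ + 3·√(p̄(1−p̄)/n) = 0.14765 + 3 × √(0.14765×0.85235/300) = 0.14765 + 3 × 0.02048 = 0.20909

0.2091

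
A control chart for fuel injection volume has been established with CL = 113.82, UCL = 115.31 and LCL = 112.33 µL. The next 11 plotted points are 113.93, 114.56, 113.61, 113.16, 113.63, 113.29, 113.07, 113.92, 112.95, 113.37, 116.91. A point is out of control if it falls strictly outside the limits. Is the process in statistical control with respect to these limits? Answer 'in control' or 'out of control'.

Compare each point to [112.33, 115.31]: sample 11 = 116.91 > UCL.

out of control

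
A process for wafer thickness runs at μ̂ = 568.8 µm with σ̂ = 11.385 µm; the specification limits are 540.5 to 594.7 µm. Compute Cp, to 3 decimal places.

0.793

Cp = (USL − LSL) / (6σ̂) = (594.7 − 540.5) / (6 × 11.385) = 54.2000 / 68.3100 = 0.7934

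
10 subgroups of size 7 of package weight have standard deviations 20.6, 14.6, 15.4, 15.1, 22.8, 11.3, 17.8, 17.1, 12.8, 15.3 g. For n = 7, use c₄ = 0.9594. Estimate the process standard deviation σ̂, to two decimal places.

16.97

s̄ = (20.6 + 14.6 + 15.4 + 15.1 + 22.8 + 11.3 + 17.8 + 17.1 + 12.8 + 15.3) / 10 = 16.2800
σ̂ = s̄ / c₄ = 16.2800 / 0.9594 = 16.9689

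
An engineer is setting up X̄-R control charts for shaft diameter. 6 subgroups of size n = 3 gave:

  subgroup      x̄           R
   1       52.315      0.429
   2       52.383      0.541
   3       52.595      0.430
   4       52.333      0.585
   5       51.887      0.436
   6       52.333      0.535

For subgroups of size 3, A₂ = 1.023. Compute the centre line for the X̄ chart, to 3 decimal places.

X̄̄ = (52.315 + 52.383 + 52.595 + 52.333 + 51.887 + 52.333) / 6 = 313.8460 / 6 = 52.3077
CL = X̄̄ = 52.3077

52.308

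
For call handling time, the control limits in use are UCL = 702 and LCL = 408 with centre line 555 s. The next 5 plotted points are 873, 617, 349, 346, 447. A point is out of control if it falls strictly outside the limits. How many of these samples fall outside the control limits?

Compare each point to [408, 702]: sample 1 = 873 > UCL; sample 3 = 349 < LCL; sample 4 = 346 < LCL.

3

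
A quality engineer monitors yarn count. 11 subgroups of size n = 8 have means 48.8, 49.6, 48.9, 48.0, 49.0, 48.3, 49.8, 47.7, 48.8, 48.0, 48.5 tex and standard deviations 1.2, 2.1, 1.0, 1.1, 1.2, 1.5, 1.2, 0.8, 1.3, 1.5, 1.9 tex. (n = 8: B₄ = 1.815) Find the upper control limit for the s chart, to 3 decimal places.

2.442

s̄ = (1.2 + 2.1 + 1.0 + 1.1 + 1.2 + 1.5 + 1.2 + 0.8 + 1.3 + 1.5 + 1.9) / 11 = 1.3455
UCL_s = B₄·s̄ = 1.815 × 1.3455 = 2.4420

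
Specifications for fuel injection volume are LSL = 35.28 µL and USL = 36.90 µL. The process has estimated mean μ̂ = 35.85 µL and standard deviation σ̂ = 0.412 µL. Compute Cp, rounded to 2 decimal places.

0.66

Cp = (USL − LSL) / (6σ̂) = (36.90 − 35.28) / (6 × 0.412) = 1.6200 / 2.4720 = 0.6553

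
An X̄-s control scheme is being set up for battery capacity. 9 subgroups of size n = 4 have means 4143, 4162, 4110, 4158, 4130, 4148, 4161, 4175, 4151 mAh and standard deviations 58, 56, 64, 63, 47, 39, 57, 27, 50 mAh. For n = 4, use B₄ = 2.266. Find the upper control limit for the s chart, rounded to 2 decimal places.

116.07

s̄ = (58 + 56 + 64 + 63 + 47 + 39 + 57 + 27 + 50) / 9 = 51.2222
UCL_s = B₄·s̄ = 2.266 × 51.2222 = 116.0696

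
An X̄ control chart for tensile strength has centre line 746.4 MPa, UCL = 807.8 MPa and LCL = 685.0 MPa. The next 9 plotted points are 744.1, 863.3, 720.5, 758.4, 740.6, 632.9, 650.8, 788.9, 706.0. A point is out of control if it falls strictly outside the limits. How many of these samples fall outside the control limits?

Compare each point to [685.0, 807.8]: sample 2 = 863.3 > UCL; sample 6 = 632.9 < LCL; sample 7 = 650.8 < LCL.

3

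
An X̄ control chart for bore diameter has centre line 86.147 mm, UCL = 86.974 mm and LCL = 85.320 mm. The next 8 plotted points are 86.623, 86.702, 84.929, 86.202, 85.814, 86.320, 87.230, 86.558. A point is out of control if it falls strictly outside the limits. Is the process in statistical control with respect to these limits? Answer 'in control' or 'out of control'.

Compare each point to [85.320, 86.974]: sample 3 = 84.929 < LCL; sample 7 = 87.230 > UCL.

out of control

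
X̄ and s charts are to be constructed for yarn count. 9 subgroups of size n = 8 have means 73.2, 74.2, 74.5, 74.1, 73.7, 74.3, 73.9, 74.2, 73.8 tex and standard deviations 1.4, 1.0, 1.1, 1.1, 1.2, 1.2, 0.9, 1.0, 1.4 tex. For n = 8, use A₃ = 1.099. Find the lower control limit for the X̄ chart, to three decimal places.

X̄̄ = (73.2 + 74.2 + 74.5 + 74.1 + 73.7 + 74.3 + 73.9 + 74.2 + 73.8) / 9 = 73.9889
s̄ = (1.4 + 1.0 + 1.1 + 1.1 + 1.2 + 1.2 + 0.9 + 1.0 + 1.4) / 9 = 1.1444
LCL = X̄̄ − A₃·s̄ = 73.9889 − 1.099 × 1.1444 = 72.7311

72.731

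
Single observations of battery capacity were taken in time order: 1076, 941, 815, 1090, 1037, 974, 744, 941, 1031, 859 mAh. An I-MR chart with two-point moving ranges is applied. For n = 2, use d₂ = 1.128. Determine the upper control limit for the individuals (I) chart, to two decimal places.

X̄ = (1076 + 941 + 815 + 1090 + 1037 + 974 + 744 + 941 + 1031 + 859) / 10 = 950.8000
Moving ranges: 135, 126, 275, 53, 63, 230, 197, 90, 172; M̄R̄ = 1341.0000 / 9 = 149.0000
UCL = X̄ + 3·M̄R̄/d₂ = 950.8000 + 3 × 149.0000 / 1.128 = 1347.0766

1347.08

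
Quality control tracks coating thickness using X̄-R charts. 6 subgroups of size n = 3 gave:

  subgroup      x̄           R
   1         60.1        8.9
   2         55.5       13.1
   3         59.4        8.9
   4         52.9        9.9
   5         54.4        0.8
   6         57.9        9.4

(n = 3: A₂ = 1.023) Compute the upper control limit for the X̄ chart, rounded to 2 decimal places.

65.40

X̄̄ = (60.1 + 55.5 + 59.4 + 52.9 + 54.4 + 57.9) / 6 = 340.2000 / 6 = 56.7000
R̄ = (8.9 + 13.1 + 8.9 + 9.9 + 0.8 + 9.4) / 6 = 51.0000 / 6 = 8.5000
UCL = X̄̄ + A₂·R̄ = 56.7000 + 1.023 × 8.5000 = 65.3955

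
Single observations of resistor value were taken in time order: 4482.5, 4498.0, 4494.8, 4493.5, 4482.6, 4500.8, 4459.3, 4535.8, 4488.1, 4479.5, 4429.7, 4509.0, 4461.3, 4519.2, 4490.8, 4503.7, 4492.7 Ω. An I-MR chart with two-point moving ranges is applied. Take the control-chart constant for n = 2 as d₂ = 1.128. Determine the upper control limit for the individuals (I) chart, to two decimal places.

X̄ = (4482.5 + 4498.0 + 4494.8 + 4493.5 + 4482.6 + 4500.8 + 4459.3 + 4535.8 + 4488.1 + 4479.5 + 4429.7 + 4509.0 + 4461.3 + 4519.2 + 4490.8 + 4503.7 + 4492.7) / 17 = 4489.4882
Moving ranges: 15.5, 3.2, 1.3, 10.9, 18.2, 41.5, 76.5, 47.7, 8.6, 49.8, 79.3, 47.7, 57.9, 28.4, 12.9, 11.0; M̄R̄ = 510.4000 / 16 = 31.9000
UCL = X̄ + 3·M̄R̄/d₂ = 4489.4882 + 3 × 31.9000 / 1.128 = 4574.3287

4574.33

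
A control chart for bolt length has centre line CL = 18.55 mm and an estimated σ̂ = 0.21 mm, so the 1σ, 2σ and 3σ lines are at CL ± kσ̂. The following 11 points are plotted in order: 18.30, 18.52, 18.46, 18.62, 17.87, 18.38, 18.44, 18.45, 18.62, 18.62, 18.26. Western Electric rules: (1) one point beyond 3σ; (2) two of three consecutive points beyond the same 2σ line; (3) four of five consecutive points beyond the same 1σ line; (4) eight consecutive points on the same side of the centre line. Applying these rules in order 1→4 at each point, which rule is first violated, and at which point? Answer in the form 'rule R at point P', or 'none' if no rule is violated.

Zone of each point (C = within 1σ̂, B = 1σ̂–2σ̂, A = 2σ̂–3σ̂, * = beyond 3σ̂; sign = side of CL): 1:-B, 2:-C, 3:-C, 4:+C, 5:-*, 6:-C, 7:-C, 8:-C, 9:+C, 10:+C, 11:-B
Rule 1 (one point beyond the 3σ limits) is satisfied at point 5.

rule 1 at point 5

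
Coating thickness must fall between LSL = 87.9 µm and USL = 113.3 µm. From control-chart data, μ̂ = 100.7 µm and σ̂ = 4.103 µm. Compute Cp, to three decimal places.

Cp = (USL − LSL) / (6σ̂) = (113.3 − 87.9) / (6 × 4.103) = 25.4000 / 24.6180 = 1.0318

1.032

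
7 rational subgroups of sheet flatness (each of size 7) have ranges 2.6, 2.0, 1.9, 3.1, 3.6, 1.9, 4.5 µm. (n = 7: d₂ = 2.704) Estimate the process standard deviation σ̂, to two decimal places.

R̄ = (2.6 + 2.0 + 1.9 + 3.1 + 3.6 + 1.9 + 4.5) / 7 = 2.8000
σ̂ = R̄ / d₂ = 2.8000 / 2.704 = 1.0355

1.04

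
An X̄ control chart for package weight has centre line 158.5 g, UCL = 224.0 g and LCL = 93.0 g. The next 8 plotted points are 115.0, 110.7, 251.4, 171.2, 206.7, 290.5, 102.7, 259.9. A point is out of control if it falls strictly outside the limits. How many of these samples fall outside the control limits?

3

Compare each point to [93.0, 224.0]: sample 3 = 251.4 > UCL; sample 6 = 290.5 > UCL; sample 8 = 259.9 > UCL.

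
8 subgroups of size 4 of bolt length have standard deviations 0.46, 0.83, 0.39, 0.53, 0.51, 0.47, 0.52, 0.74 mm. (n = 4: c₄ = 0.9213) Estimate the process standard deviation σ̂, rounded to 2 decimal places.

s̄ = (0.46 + 0.83 + 0.39 + 0.53 + 0.51 + 0.47 + 0.52 + 0.74) / 8 = 0.5563
σ̂ = s̄ / c₄ = 0.5563 / 0.9213 = 0.6038

0.60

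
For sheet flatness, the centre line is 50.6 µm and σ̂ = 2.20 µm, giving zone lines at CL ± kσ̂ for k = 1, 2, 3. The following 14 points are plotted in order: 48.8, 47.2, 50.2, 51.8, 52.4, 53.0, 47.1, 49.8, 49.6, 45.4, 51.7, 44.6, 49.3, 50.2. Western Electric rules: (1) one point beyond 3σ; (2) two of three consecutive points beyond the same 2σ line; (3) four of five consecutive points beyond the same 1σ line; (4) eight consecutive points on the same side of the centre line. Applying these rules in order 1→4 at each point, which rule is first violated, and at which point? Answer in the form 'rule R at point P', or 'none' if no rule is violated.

rule 2 at point 12

Zone of each point (C = within 1σ̂, B = 1σ̂–2σ̂, A = 2σ̂–3σ̂, * = beyond 3σ̂; sign = side of CL): 1:-C, 2:-B, 3:-C, 4:+C, 5:+C, 6:+B, 7:-B, 8:-C, 9:-C, 10:-A, 11:+C, 12:-A, 13:-C, 14:-C
Rule 2 (two of three consecutive points beyond the same 2σ limit) is satisfied at point 12.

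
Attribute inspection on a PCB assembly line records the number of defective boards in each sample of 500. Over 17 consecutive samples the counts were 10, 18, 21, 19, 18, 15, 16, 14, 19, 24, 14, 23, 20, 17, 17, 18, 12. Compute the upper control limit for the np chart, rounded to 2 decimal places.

29.63

p̄ = Σdᵢ / (k·n) = 295 / (17 × 500) = 0.03471
UCL = np̄ + 3·√(np̄(1−p̄)) = 17.3529 + 3 × √(17.3529×0.96529) = 17.3529 + 3 × 4.0928 = 29.6312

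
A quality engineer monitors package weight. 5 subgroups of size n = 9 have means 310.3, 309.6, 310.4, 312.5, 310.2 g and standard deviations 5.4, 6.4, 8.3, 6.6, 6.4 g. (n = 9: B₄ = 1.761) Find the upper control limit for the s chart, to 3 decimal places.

11.658

s̄ = (5.4 + 6.4 + 8.3 + 6.6 + 6.4) / 5 = 6.6200
UCL_s = B₄·s̄ = 1.761 × 6.6200 = 11.6578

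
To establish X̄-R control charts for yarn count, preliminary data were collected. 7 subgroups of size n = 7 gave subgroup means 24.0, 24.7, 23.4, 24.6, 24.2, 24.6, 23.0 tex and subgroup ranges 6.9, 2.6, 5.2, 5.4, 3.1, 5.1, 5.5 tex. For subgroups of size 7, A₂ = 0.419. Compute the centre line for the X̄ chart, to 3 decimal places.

24.071

X̄̄ = (24.0 + 24.7 + 23.4 + 24.6 + 24.2 + 24.6 + 23.0) / 7 = 168.5000 / 7 = 24.0714
CL = X̄̄ = 24.0714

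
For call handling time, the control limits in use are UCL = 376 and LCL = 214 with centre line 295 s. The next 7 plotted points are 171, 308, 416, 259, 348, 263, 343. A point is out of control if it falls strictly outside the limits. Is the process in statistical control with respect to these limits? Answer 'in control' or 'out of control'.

Compare each point to [214, 376]: sample 1 = 171 < LCL; sample 3 = 416 > UCL.

out of control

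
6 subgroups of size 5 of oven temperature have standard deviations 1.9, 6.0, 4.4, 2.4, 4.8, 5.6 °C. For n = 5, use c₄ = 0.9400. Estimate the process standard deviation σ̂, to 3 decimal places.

s̄ = (1.9 + 6.0 + 4.4 + 2.4 + 4.8 + 5.6) / 6 = 4.1833
σ̂ = s̄ / c₄ = 4.1833 / 0.9400 = 4.4504

4.450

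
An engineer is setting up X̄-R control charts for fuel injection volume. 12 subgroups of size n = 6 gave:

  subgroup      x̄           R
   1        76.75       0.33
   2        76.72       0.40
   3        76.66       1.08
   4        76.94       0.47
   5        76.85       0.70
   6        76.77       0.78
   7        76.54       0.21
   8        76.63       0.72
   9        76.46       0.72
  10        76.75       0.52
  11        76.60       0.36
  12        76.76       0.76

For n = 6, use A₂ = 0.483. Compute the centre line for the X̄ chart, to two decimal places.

X̄̄ = (76.75 + 76.72 + 76.66 + 76.94 + 76.85 + 76.77 + 76.54 + 76.63 + 76.46 + 76.75 + 76.60 + 76.76) / 12 = 920.4300 / 12 = 76.7025
CL = X̄̄ = 76.7025

76.70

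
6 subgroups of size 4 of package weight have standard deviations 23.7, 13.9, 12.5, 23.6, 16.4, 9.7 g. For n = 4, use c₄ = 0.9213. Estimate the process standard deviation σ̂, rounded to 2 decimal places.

s̄ = (23.7 + 13.9 + 12.5 + 23.6 + 16.4 + 9.7) / 6 = 16.6333
σ̂ = s̄ / c₄ = 16.6333 / 0.9213 = 18.0542

18.05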